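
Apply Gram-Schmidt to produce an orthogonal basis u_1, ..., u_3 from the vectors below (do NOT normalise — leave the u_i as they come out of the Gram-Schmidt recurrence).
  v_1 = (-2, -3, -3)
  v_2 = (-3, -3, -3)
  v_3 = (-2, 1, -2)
Orthogonal basis:
  u_1 = (-2, -3, -3)
  u_2 = (-9/11, 3/11, 3/11)
  u_3 = (0, 3/2, -3/2)

Apply the Gram-Schmidt recurrence
  u_1 = v_1
  u_i = v_i − Σ_{j<i} ((v_i · u_j) / (u_j · u_j)) · u_j.

Step by step this gives:
  u_1 = (-2, -3, -3)
  u_2 = (-9/11, 3/11, 3/11)
  u_3 = (0, 3/2, -3/2)

Orthogonality check:
  u_2 · u_1 = 0 (should be 0)
  u_3 · u_1 = 0 (should be 0)
  u_3 · u_2 = 0 (should be 0)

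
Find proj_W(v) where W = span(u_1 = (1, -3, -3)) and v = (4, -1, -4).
proj_W(v) = (1, -3, -3)

Set up U = [u_1 | ... | u_1] ∈ R^(3×1). The projector onto W = col(U) is P = U (U^T U)^(-1) U^T.
Compute U^T U =
  [19],
and U^T v = (19).
Solve U^T U · c = U^T v for the coefficients: c = (1). The projection is proj_W(v) = U c.
Check: (v - proj_W(v)) · u_1 = 0  (should be 0).
Result: proj_W(v) = (1, -3, -3).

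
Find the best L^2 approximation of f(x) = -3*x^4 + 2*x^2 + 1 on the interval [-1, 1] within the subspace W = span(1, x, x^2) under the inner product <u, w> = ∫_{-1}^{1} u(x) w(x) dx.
g(x) = 44/35 - 4*x^2/7

The best approximation g ∈ W is the orthogonal projection of f onto W. Writing g = a_0 + a_1 x + a_2 x^2, the coefficients solve the normal equations G · a = b where
  G_{ij} = <φ_i, φ_j> and b_i = <f, φ_i>, with φ_0 = 1, φ_1 = x, φ_2 = x^2.
G =
  [2, 0, 2/3]
  [0, 2/3, 0]
  [2/3, 0, 2/5],
b = (32/15, 0, 64/105).
Solving gives a_0 = 44/35, a_1 = 0, a_2 = -4/7, so
  g(x) = 44/35 - 4*x^2/7.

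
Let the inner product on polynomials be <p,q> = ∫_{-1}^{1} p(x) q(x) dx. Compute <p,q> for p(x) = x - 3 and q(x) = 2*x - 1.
<p,q> = 22/3

Expand the product: p(x)·q(x) = 2*x^2 - 7*x + 3.
∫_{-1}^{1} of each monomial x^k gives [2/(k+1) if k even, 0 if k odd]. Integrating term-by-term (or equivalently evaluating the antiderivative F(x) = 2*x^3/3 - 7*x^2/2 + 3*x at the endpoints):
  F(1) − F(−1) = 1/6 − (-43/6) = 22/3.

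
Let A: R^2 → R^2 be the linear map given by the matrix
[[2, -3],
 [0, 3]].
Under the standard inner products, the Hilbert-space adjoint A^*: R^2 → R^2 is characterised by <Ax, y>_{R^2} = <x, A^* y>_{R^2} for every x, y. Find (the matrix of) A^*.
A^* = A^T =
[[2, 0],
 [-3, 3]]

For real matrices with standard dot products, the defining identity <Ax, y> = <x, A^* y> gives (Ax)^T y = x^T (A^*) y, i.e. x^T A^T y = x^T (A^*) y. Since this holds for all x, y, we must have A^* = A^T. Therefore
A^* =
[[2, 0],
 [-3, 3]].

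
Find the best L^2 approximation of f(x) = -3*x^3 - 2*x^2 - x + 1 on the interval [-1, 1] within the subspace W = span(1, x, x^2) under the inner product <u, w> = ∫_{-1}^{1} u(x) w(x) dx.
g(x) = -2*x^2 - 14*x/5 + 1

The best approximation g ∈ W is the orthogonal projection of f onto W. Writing g = a_0 + a_1 x + a_2 x^2, the coefficients solve the normal equations G · a = b where
  G_{ij} = <φ_i, φ_j> and b_i = <f, φ_i>, with φ_0 = 1, φ_1 = x, φ_2 = x^2.
G =
  [2, 0, 2/3]
  [0, 2/3, 0]
  [2/3, 0, 2/5],
b = (2/3, -28/15, -2/15).
Solving gives a_0 = 1, a_1 = -14/5, a_2 = -2, so
  g(x) = -2*x^2 - 14*x/5 + 1.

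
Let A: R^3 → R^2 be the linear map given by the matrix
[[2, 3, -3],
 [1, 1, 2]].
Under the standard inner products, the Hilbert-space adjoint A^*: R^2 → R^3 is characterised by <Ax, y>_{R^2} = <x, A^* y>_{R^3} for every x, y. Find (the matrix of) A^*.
A^* = A^T =
[[2, 1],
 [3, 1],
 [-3, 2]]

For real matrices with standard dot products, the defining identity <Ax, y> = <x, A^* y> gives (Ax)^T y = x^T (A^*) y, i.e. x^T A^T y = x^T (A^*) y. Since this holds for all x, y, we must have A^* = A^T. Therefore
A^* =
[[2, 1],
 [3, 1],
 [-3, 2]].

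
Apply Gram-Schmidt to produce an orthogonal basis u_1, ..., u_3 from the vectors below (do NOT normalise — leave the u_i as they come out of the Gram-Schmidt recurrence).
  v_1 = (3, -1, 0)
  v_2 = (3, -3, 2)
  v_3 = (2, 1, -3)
Orthogonal basis:
  u_1 = (3, -1, 0)
  u_2 = (-3/5, -9/5, 2)
  u_3 = (-4/19, -12/19, -12/19)

Apply the Gram-Schmidt recurrence
  u_1 = v_1
  u_i = v_i − Σ_{j<i} ((v_i · u_j) / (u_j · u_j)) · u_j.

Step by step this gives:
  u_1 = (3, -1, 0)
  u_2 = (-3/5, -9/5, 2)
  u_3 = (-4/19, -12/19, -12/19)

Orthogonality check:
  u_2 · u_1 = 0 (should be 0)
  u_3 · u_1 = 0 (should be 0)
  u_3 · u_2 = 0 (should be 0)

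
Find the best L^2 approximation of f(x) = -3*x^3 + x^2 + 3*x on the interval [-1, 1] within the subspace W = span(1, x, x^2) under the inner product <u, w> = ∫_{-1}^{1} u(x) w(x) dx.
g(x) = x^2 + 6*x/5

The best approximation g ∈ W is the orthogonal projection of f onto W. Writing g = a_0 + a_1 x + a_2 x^2, the coefficients solve the normal equations G · a = b where
  G_{ij} = <φ_i, φ_j> and b_i = <f, φ_i>, with φ_0 = 1, φ_1 = x, φ_2 = x^2.
G =
  [2, 0, 2/3]
  [0, 2/3, 0]
  [2/3, 0, 2/5],
b = (2/3, 4/5, 2/5).
Solving gives a_0 = 0, a_1 = 6/5, a_2 = 1, so
  g(x) = x^2 + 6*x/5.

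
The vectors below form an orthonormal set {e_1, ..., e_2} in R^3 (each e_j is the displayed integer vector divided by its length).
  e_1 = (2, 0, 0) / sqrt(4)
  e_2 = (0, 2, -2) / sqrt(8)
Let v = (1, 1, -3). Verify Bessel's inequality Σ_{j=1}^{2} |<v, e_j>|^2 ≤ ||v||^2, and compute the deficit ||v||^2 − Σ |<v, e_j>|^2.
Σ |<v, e_j>|^2 = 9; ||v||^2 = 11; deficit = 2

Write each e_j = u_j / sqrt(<u_j, u_j>) where u_j is the displayed integer vector. Then <v, e_j> = <v, u_j> / sqrt(<u_j, u_j>), so |<v, e_j>|^2 = <v, u_j>^2 / <u_j, u_j>.
Coefficients: <v, e_1> = 2/sqrt(4), <v, e_2> = 8/sqrt(8).
Square and sum: Σ |<v, e_j>|^2 = 9.
Compute ||v||^2 = v·v = 11.
Deficit = 11 − 9 = 2 ≥ 0, confirming Bessel's inequality. (The deficit equals ||v − Σ <v,e_j> e_j||^2, the squared distance from v to span{e_j}.)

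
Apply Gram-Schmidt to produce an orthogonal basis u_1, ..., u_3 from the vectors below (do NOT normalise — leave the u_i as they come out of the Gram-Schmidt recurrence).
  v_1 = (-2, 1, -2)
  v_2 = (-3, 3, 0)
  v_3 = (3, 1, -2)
Orthogonal basis:
  u_1 = (-2, 1, -2)
  u_2 = (-1, 2, 2)
  u_3 = (20/9, 20/9, -10/9)

Apply the Gram-Schmidt recurrence
  u_1 = v_1
  u_i = v_i − Σ_{j<i} ((v_i · u_j) / (u_j · u_j)) · u_j.

Step by step this gives:
  u_1 = (-2, 1, -2)
  u_2 = (-1, 2, 2)
  u_3 = (20/9, 20/9, -10/9)

Orthogonality check:
  u_2 · u_1 = 0 (should be 0)
  u_3 · u_1 = 0 (should be 0)
  u_3 · u_2 = 0 (should be 0)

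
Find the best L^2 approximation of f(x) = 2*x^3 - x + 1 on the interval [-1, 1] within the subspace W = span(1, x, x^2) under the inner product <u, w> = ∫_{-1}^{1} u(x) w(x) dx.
g(x) = x/5 + 1

The best approximation g ∈ W is the orthogonal projection of f onto W. Writing g = a_0 + a_1 x + a_2 x^2, the coefficients solve the normal equations G · a = b where
  G_{ij} = <φ_i, φ_j> and b_i = <f, φ_i>, with φ_0 = 1, φ_1 = x, φ_2 = x^2.
G =
  [2, 0, 2/3]
  [0, 2/3, 0]
  [2/3, 0, 2/5],
b = (2, 2/15, 2/3).
Solving gives a_0 = 1, a_1 = 1/5, a_2 = 0, so
  g(x) = x/5 + 1.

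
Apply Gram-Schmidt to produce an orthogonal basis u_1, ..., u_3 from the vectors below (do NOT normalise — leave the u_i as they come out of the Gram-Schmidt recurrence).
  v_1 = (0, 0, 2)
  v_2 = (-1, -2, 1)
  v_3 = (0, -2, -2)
Orthogonal basis:
  u_1 = (0, 0, 2)
  u_2 = (-1, -2, 0)
  u_3 = (4/5, -2/5, 0)

Apply the Gram-Schmidt recurrence
  u_1 = v_1
  u_i = v_i − Σ_{j<i} ((v_i · u_j) / (u_j · u_j)) · u_j.

Step by step this gives:
  u_1 = (0, 0, 2)
  u_2 = (-1, -2, 0)
  u_3 = (4/5, -2/5, 0)

Orthogonality check:
  u_2 · u_1 = 0 (should be 0)
  u_3 · u_1 = 0 (should be 0)
  u_3 · u_2 = 0 (should be 0)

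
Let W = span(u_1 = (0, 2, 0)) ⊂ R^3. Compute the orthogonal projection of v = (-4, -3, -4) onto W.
proj_W(v) = (0, -3, 0)

Set up U = [u_1 | ... | u_1] ∈ R^(3×1). The projector onto W = col(U) is P = U (U^T U)^(-1) U^T.
Compute U^T U =
  [4],
and U^T v = (-6).
Solve U^T U · c = U^T v for the coefficients: c = (-3/2). The projection is proj_W(v) = U c.
Check: (v - proj_W(v)) · u_1 = 0  (should be 0).
Result: proj_W(v) = (0, -3, 0).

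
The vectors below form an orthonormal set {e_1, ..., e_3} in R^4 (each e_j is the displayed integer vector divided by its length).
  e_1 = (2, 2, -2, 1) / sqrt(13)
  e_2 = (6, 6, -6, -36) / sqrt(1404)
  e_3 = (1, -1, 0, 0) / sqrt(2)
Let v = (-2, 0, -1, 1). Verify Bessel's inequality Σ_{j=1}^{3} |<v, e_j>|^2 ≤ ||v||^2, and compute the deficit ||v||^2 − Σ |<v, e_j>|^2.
Σ |<v, e_j>|^2 = 10/3; ||v||^2 = 6; deficit = 8/3

Write each e_j = u_j / sqrt(<u_j, u_j>) where u_j is the displayed integer vector. Then <v, e_j> = <v, u_j> / sqrt(<u_j, u_j>), so |<v, e_j>|^2 = <v, u_j>^2 / <u_j, u_j>.
Coefficients: <v, e_1> = -1/sqrt(13), <v, e_2> = -42/sqrt(1404), <v, e_3> = -2/sqrt(2).
Square and sum: Σ |<v, e_j>|^2 = 10/3.
Compute ||v||^2 = v·v = 6.
Deficit = 6 − 10/3 = 8/3 ≥ 0, confirming Bessel's inequality. (The deficit equals ||v − Σ <v,e_j> e_j||^2, the squared distance from v to span{e_j}.)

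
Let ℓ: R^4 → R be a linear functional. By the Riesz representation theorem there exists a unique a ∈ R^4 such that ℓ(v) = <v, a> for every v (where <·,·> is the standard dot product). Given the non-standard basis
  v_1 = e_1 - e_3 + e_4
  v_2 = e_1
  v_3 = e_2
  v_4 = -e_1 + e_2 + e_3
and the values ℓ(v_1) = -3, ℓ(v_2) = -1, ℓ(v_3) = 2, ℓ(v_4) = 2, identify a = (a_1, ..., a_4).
a = (-1, 2, -1, -3)

Write a = (a_1, ..., a_4) in the standard basis. For each basis vector v_i, ℓ(v_i) = <v_i, a> is a linear equation in the a_j's. Collect the n equations into a matrix system V a = ℓ, where row i of V is v_i (expressed in the standard basis). Since V is invertible (lower-triangular with 1s on the diagonal, up to permutation), solve by back-substitution:
  V =
[[1, 0, -1, 1],
 [1, 0, 0, 0],
 [0, 1, 0, 0],
 [-1, 1, 1, 0]]
  V a = (-3, -1, 2, 2)
Solving gives a = (-1, 2, -1, -3).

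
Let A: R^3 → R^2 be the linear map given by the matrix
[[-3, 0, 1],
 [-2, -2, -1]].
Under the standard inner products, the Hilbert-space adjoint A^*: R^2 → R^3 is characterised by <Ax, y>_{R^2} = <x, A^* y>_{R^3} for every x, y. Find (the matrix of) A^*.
A^* = A^T =
[[-3, -2],
 [0, -2],
 [1, -1]]

For real matrices with standard dot products, the defining identity <Ax, y> = <x, A^* y> gives (Ax)^T y = x^T (A^*) y, i.e. x^T A^T y = x^T (A^*) y. Since this holds for all x, y, we must have A^* = A^T. Therefore
A^* =
[[-3, -2],
 [0, -2],
 [1, -1]].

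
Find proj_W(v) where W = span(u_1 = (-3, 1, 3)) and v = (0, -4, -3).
proj_W(v) = (39/19, -13/19, -39/19)

Set up U = [u_1 | ... | u_1] ∈ R^(3×1). The projector onto W = col(U) is P = U (U^T U)^(-1) U^T.
Compute U^T U =
  [19],
and U^T v = (-13).
Solve U^T U · c = U^T v for the coefficients: c = (-13/19). The projection is proj_W(v) = U c.
Check: (v - proj_W(v)) · u_1 = 0  (should be 0).
Result: proj_W(v) = (39/19, -13/19, -39/19).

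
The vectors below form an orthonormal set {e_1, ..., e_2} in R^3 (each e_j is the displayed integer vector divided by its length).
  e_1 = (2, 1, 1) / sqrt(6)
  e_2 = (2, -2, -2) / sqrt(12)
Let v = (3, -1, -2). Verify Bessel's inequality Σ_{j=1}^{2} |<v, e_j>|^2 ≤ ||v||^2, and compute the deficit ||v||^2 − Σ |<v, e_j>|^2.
Σ |<v, e_j>|^2 = 27/2; ||v||^2 = 14; deficit = 1/2

Write each e_j = u_j / sqrt(<u_j, u_j>) where u_j is the displayed integer vector. Then <v, e_j> = <v, u_j> / sqrt(<u_j, u_j>), so |<v, e_j>|^2 = <v, u_j>^2 / <u_j, u_j>.
Coefficients: <v, e_1> = 3/sqrt(6), <v, e_2> = 12/sqrt(12).
Square and sum: Σ |<v, e_j>|^2 = 27/2.
Compute ||v||^2 = v·v = 14.
Deficit = 14 − 27/2 = 1/2 ≥ 0, confirming Bessel's inequality. (The deficit equals ||v − Σ <v,e_j> e_j||^2, the squared distance from v to span{e_j}.)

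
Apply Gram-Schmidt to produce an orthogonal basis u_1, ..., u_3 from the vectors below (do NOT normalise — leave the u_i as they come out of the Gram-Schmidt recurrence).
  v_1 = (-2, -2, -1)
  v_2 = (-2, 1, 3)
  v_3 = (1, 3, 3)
Orthogonal basis:
  u_1 = (-2, -2, -1)
  u_2 = (-20/9, 7/9, 26/9)
  u_3 = (-1/25, 8/125, -6/125)

Apply the Gram-Schmidt recurrence
  u_1 = v_1
  u_i = v_i − Σ_{j<i} ((v_i · u_j) / (u_j · u_j)) · u_j.

Step by step this gives:
  u_1 = (-2, -2, -1)
  u_2 = (-20/9, 7/9, 26/9)
  u_3 = (-1/25, 8/125, -6/125)

Orthogonality check:
  u_2 · u_1 = 0 (should be 0)
  u_3 · u_1 = 0 (should be 0)
  u_3 · u_2 = 0 (should be 0)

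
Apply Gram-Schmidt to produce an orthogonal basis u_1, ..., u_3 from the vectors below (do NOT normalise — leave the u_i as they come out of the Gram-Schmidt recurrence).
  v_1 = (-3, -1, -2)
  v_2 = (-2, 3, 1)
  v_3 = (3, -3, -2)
Orthogonal basis:
  u_1 = (-3, -1, -2)
  u_2 = (-25/14, 43/14, 8/7)
  u_3 = (16/39, 112/195, -176/195)

Apply the Gram-Schmidt recurrence
  u_1 = v_1
  u_i = v_i − Σ_{j<i} ((v_i · u_j) / (u_j · u_j)) · u_j.

Step by step this gives:
  u_1 = (-3, -1, -2)
  u_2 = (-25/14, 43/14, 8/7)
  u_3 = (16/39, 112/195, -176/195)

Orthogonality check:
  u_2 · u_1 = 0 (should be 0)
  u_3 · u_1 = 0 (should be 0)
  u_3 · u_2 = 0 (should be 0)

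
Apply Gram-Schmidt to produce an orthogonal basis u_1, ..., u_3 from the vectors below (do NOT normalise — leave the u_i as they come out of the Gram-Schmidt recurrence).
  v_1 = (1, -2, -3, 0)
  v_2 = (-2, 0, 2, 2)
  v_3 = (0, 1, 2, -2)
Orthogonal basis:
  u_1 = (1, -2, -3, 0)
  u_2 = (-10/7, -8/7, 2/7, 2)
  u_3 = (-4/13, -11/13, 6/13, -10/13)

Apply the Gram-Schmidt recurrence
  u_1 = v_1
  u_i = v_i − Σ_{j<i} ((v_i · u_j) / (u_j · u_j)) · u_j.

Step by step this gives:
  u_1 = (1, -2, -3, 0)
  u_2 = (-10/7, -8/7, 2/7, 2)
  u_3 = (-4/13, -11/13, 6/13, -10/13)

Orthogonality check:
  u_2 · u_1 = 0 (should be 0)
  u_3 · u_1 = 0 (should be 0)
  u_3 · u_2 = 0 (should be 0)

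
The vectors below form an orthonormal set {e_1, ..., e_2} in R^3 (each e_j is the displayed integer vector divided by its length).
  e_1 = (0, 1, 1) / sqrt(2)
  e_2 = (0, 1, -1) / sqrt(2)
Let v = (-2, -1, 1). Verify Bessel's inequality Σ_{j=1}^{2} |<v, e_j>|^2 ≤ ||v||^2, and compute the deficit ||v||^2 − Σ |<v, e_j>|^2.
Σ |<v, e_j>|^2 = 2; ||v||^2 = 6; deficit = 4

Write each e_j = u_j / sqrt(<u_j, u_j>) where u_j is the displayed integer vector. Then <v, e_j> = <v, u_j> / sqrt(<u_j, u_j>), so |<v, e_j>|^2 = <v, u_j>^2 / <u_j, u_j>.
Coefficients: <v, e_1> = 0/sqrt(2), <v, e_2> = -2/sqrt(2).
Square and sum: Σ |<v, e_j>|^2 = 2.
Compute ||v||^2 = v·v = 6.
Deficit = 6 − 2 = 4 ≥ 0, confirming Bessel's inequality. (The deficit equals ||v − Σ <v,e_j> e_j||^2, the squared distance from v to span{e_j}.)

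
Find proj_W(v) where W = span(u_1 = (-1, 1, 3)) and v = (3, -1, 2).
proj_W(v) = (-2/11, 2/11, 6/11)

Set up U = [u_1 | ... | u_1] ∈ R^(3×1). The projector onto W = col(U) is P = U (U^T U)^(-1) U^T.
Compute U^T U =
  [11],
and U^T v = (2).
Solve U^T U · c = U^T v for the coefficients: c = (2/11). The projection is proj_W(v) = U c.
Check: (v - proj_W(v)) · u_1 = 0  (should be 0).
Result: proj_W(v) = (-2/11, 2/11, 6/11).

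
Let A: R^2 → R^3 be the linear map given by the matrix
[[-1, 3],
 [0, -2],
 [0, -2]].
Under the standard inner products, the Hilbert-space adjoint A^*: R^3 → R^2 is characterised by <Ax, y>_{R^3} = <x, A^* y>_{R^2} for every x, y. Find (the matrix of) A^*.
A^* = A^T =
[[-1, 0, 0],
 [3, -2, -2]]

For real matrices with standard dot products, the defining identity <Ax, y> = <x, A^* y> gives (Ax)^T y = x^T (A^*) y, i.e. x^T A^T y = x^T (A^*) y. Since this holds for all x, y, we must have A^* = A^T. Therefore
A^* =
[[-1, 0, 0],
 [3, -2, -2]].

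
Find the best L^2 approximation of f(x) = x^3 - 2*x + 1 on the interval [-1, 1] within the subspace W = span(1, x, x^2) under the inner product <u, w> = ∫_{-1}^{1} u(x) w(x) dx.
g(x) = 1 - 7*x/5

The best approximation g ∈ W is the orthogonal projection of f onto W. Writing g = a_0 + a_1 x + a_2 x^2, the coefficients solve the normal equations G · a = b where
  G_{ij} = <φ_i, φ_j> and b_i = <f, φ_i>, with φ_0 = 1, φ_1 = x, φ_2 = x^2.
G =
  [2, 0, 2/3]
  [0, 2/3, 0]
  [2/3, 0, 2/5],
b = (2, -14/15, 2/3).
Solving gives a_0 = 1, a_1 = -7/5, a_2 = 0, so
  g(x) = 1 - 7*x/5.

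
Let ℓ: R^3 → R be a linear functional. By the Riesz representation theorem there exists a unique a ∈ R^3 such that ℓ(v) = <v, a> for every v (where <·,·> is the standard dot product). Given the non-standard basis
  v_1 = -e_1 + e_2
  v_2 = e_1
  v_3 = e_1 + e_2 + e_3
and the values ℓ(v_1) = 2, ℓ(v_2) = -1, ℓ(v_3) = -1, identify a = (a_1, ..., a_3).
a = (-1, 1, -1)

Write a = (a_1, ..., a_3) in the standard basis. For each basis vector v_i, ℓ(v_i) = <v_i, a> is a linear equation in the a_j's. Collect the n equations into a matrix system V a = ℓ, where row i of V is v_i (expressed in the standard basis). Since V is invertible (lower-triangular with 1s on the diagonal, up to permutation), solve by back-substitution:
  V =
[[-1, 1, 0],
 [1, 0, 0],
 [1, 1, 1]]
  V a = (2, -1, -1)
Solving gives a = (-1, 1, -1).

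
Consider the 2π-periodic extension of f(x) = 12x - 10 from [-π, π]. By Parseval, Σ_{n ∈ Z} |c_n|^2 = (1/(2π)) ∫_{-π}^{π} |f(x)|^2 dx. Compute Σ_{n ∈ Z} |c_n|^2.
Σ |c_n|^2 = 48π^2 + 100

Expand and integrate term by term over [-π, π]:
  ∫ (12x)^2 dx = 144·(2π^3/3); ∫ 2·12·(-10)·x dx = 0 (odd integrand); ∫ (-10)^2 dx = 100·2π.
So (1/(2π)) ∫_{-π}^{π} (12x - 10)^2 dx = 144π^2/3 + 100 = 48π^2 + 100.
Parseval ⇒ Σ |c_n|^2 = 48π^2 + 100.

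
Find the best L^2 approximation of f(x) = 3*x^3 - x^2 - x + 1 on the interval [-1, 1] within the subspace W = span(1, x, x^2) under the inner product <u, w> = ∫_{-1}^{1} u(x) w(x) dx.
g(x) = -x^2 + 4*x/5 + 1

The best approximation g ∈ W is the orthogonal projection of f onto W. Writing g = a_0 + a_1 x + a_2 x^2, the coefficients solve the normal equations G · a = b where
  G_{ij} = <φ_i, φ_j> and b_i = <f, φ_i>, with φ_0 = 1, φ_1 = x, φ_2 = x^2.
G =
  [2, 0, 2/3]
  [0, 2/3, 0]
  [2/3, 0, 2/5],
b = (4/3, 8/15, 4/15).
Solving gives a_0 = 1, a_1 = 4/5, a_2 = -1, so
  g(x) = -x^2 + 4*x/5 + 1.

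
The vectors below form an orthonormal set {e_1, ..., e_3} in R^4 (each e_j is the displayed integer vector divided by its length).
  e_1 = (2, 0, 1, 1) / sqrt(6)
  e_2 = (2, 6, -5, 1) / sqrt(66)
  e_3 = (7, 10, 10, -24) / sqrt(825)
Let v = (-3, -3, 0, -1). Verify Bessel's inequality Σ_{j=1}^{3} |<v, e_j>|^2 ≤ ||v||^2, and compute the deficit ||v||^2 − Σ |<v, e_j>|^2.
Σ |<v, e_j>|^2 = 463/25; ||v||^2 = 19; deficit = 12/25

Write each e_j = u_j / sqrt(<u_j, u_j>) where u_j is the displayed integer vector. Then <v, e_j> = <v, u_j> / sqrt(<u_j, u_j>), so |<v, e_j>|^2 = <v, u_j>^2 / <u_j, u_j>.
Coefficients: <v, e_1> = -7/sqrt(6), <v, e_2> = -25/sqrt(66), <v, e_3> = -27/sqrt(825).
Square and sum: Σ |<v, e_j>|^2 = 463/25.
Compute ||v||^2 = v·v = 19.
Deficit = 19 − 463/25 = 12/25 ≥ 0, confirming Bessel's inequality. (The deficit equals ||v − Σ <v,e_j> e_j||^2, the squared distance from v to span{e_j}.)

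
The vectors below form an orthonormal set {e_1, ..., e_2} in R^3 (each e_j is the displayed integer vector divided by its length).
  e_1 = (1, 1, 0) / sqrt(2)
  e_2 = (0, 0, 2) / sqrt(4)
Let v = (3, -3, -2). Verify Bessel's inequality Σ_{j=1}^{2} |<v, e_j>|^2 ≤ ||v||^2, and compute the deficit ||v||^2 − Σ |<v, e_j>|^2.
Σ |<v, e_j>|^2 = 4; ||v||^2 = 22; deficit = 18

Write each e_j = u_j / sqrt(<u_j, u_j>) where u_j is the displayed integer vector. Then <v, e_j> = <v, u_j> / sqrt(<u_j, u_j>), so |<v, e_j>|^2 = <v, u_j>^2 / <u_j, u_j>.
Coefficients: <v, e_1> = 0/sqrt(2), <v, e_2> = -4/sqrt(4).
Square and sum: Σ |<v, e_j>|^2 = 4.
Compute ||v||^2 = v·v = 22.
Deficit = 22 − 4 = 18 ≥ 0, confirming Bessel's inequality. (The deficit equals ||v − Σ <v,e_j> e_j||^2, the squared distance from v to span{e_j}.)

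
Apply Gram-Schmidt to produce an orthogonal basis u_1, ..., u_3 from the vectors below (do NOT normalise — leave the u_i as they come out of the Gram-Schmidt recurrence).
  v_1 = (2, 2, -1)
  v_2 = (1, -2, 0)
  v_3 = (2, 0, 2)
Orthogonal basis:
  u_1 = (2, 2, -1)
  u_2 = (13/9, -14/9, -2/9)
  u_3 = (32/41, 16/41, 96/41)

Apply the Gram-Schmidt recurrence
  u_1 = v_1
  u_i = v_i − Σ_{j<i} ((v_i · u_j) / (u_j · u_j)) · u_j.

Step by step this gives:
  u_1 = (2, 2, -1)
  u_2 = (13/9, -14/9, -2/9)
  u_3 = (32/41, 16/41, 96/41)

Orthogonality check:
  u_2 · u_1 = 0 (should be 0)
  u_3 · u_1 = 0 (should be 0)
  u_3 · u_2 = 0 (should be 0)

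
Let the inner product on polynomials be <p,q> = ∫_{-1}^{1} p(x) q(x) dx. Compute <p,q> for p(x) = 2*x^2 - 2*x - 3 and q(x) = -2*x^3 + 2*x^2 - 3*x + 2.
<p,q> = -92/15

Expand the product: p(x)·q(x) = -4*x^5 + 8*x^4 - 4*x^3 + 4*x^2 + 5*x - 6.
∫_{-1}^{1} of each monomial x^k gives [2/(k+1) if k even, 0 if k odd]. Integrating term-by-term (or equivalently evaluating the antiderivative F(x) = -2*x^6/3 + 8*x^5/5 - x^4 + 4*x^3/3 + 5*x^2/2 - 6*x at the endpoints):
  F(1) − F(−1) = -67/30 − (39/10) = -92/15.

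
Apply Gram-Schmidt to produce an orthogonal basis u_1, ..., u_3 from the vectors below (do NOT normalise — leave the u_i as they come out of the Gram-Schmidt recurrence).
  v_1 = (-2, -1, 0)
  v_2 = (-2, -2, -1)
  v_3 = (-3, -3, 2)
Orthogonal basis:
  u_1 = (-2, -1, 0)
  u_2 = (2/5, -4/5, -1)
  u_3 = (7/9, -14/9, 14/9)

Apply the Gram-Schmidt recurrence
  u_1 = v_1
  u_i = v_i − Σ_{j<i} ((v_i · u_j) / (u_j · u_j)) · u_j.

Step by step this gives:
  u_1 = (-2, -1, 0)
  u_2 = (2/5, -4/5, -1)
  u_3 = (7/9, -14/9, 14/9)

Orthogonality check:
  u_2 · u_1 = 0 (should be 0)
  u_3 · u_1 = 0 (should be 0)
  u_3 · u_2 = 0 (should be 0)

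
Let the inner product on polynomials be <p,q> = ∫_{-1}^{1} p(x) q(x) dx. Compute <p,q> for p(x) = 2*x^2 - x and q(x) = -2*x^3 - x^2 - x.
<p,q> = 2/3

Expand the product: p(x)·q(x) = -4*x^5 - x^3 + x^2.
∫_{-1}^{1} of each monomial x^k gives [2/(k+1) if k even, 0 if k odd]. Integrating term-by-term (or equivalently evaluating the antiderivative F(x) = -2*x^6/3 - x^4/4 + x^3/3 at the endpoints):
  F(1) − F(−1) = -7/12 − (-5/4) = 2/3.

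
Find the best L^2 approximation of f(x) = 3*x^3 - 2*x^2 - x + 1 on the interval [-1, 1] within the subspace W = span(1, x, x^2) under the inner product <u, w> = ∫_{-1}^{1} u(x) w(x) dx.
g(x) = -2*x^2 + 4*x/5 + 1

The best approximation g ∈ W is the orthogonal projection of f onto W. Writing g = a_0 + a_1 x + a_2 x^2, the coefficients solve the normal equations G · a = b where
  G_{ij} = <φ_i, φ_j> and b_i = <f, φ_i>, with φ_0 = 1, φ_1 = x, φ_2 = x^2.
G =
  [2, 0, 2/3]
  [0, 2/3, 0]
  [2/3, 0, 2/5],
b = (2/3, 8/15, -2/15).
Solving gives a_0 = 1, a_1 = 4/5, a_2 = -2, so
  g(x) = -2*x^2 + 4*x/5 + 1.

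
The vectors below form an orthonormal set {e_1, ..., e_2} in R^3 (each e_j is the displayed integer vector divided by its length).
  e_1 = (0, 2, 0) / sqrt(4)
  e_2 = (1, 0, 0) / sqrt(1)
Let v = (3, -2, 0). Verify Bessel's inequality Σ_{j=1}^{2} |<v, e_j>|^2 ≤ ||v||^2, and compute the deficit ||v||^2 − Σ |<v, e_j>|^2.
Σ |<v, e_j>|^2 = 13; ||v||^2 = 13; deficit = 0

Write each e_j = u_j / sqrt(<u_j, u_j>) where u_j is the displayed integer vector. Then <v, e_j> = <v, u_j> / sqrt(<u_j, u_j>), so |<v, e_j>|^2 = <v, u_j>^2 / <u_j, u_j>.
Coefficients: <v, e_1> = -4/sqrt(4), <v, e_2> = 3/sqrt(1).
Square and sum: Σ |<v, e_j>|^2 = 13.
Compute ||v||^2 = v·v = 13.
Deficit = 13 − 13 = 0 ≥ 0, confirming Bessel's inequality. (The deficit equals ||v − Σ <v,e_j> e_j||^2, the squared distance from v to span{e_j}.)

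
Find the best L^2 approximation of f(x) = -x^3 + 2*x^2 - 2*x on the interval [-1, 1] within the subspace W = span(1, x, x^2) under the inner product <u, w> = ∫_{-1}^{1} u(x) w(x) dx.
g(x) = 2*x^2 - 13*x/5

The best approximation g ∈ W is the orthogonal projection of f onto W. Writing g = a_0 + a_1 x + a_2 x^2, the coefficients solve the normal equations G · a = b where
  G_{ij} = <φ_i, φ_j> and b_i = <f, φ_i>, with φ_0 = 1, φ_1 = x, φ_2 = x^2.
G =
  [2, 0, 2/3]
  [0, 2/3, 0]
  [2/3, 0, 2/5],
b = (4/3, -26/15, 4/5).
Solving gives a_0 = 0, a_1 = -13/5, a_2 = 2, so
  g(x) = 2*x^2 - 13*x/5.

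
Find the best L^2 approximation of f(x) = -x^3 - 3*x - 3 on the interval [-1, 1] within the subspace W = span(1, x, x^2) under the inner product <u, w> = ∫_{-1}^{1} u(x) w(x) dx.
g(x) = -18*x/5 - 3

The best approximation g ∈ W is the orthogonal projection of f onto W. Writing g = a_0 + a_1 x + a_2 x^2, the coefficients solve the normal equations G · a = b where
  G_{ij} = <φ_i, φ_j> and b_i = <f, φ_i>, with φ_0 = 1, φ_1 = x, φ_2 = x^2.
G =
  [2, 0, 2/3]
  [0, 2/3, 0]
  [2/3, 0, 2/5],
b = (-6, -12/5, -2).
Solving gives a_0 = -3, a_1 = -18/5, a_2 = 0, so
  g(x) = -18*x/5 - 3.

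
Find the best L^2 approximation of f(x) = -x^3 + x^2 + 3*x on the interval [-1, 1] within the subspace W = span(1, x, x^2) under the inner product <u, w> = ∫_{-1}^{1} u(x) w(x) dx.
g(x) = x^2 + 12*x/5

The best approximation g ∈ W is the orthogonal projection of f onto W. Writing g = a_0 + a_1 x + a_2 x^2, the coefficients solve the normal equations G · a = b where
  G_{ij} = <φ_i, φ_j> and b_i = <f, φ_i>, with φ_0 = 1, φ_1 = x, φ_2 = x^2.
G =
  [2, 0, 2/3]
  [0, 2/3, 0]
  [2/3, 0, 2/5],
b = (2/3, 8/5, 2/5).
Solving gives a_0 = 0, a_1 = 12/5, a_2 = 1, so
  g(x) = x^2 + 12*x/5.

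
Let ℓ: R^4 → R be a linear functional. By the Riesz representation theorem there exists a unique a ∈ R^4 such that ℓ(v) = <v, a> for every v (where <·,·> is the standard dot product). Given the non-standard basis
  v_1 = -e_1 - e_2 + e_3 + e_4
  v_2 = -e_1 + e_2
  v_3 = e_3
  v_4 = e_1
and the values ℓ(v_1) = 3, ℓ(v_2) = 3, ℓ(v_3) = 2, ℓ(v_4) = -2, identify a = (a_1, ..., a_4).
a = (-2, 1, 2, 0)

Write a = (a_1, ..., a_4) in the standard basis. For each basis vector v_i, ℓ(v_i) = <v_i, a> is a linear equation in the a_j's. Collect the n equations into a matrix system V a = ℓ, where row i of V is v_i (expressed in the standard basis). Since V is invertible (lower-triangular with 1s on the diagonal, up to permutation), solve by back-substitution:
  V =
[[-1, -1, 1, 1],
 [-1, 1, 0, 0],
 [0, 0, 1, 0],
 [1, 0, 0, 0]]
  V a = (3, 3, 2, -2)
Solving gives a = (-2, 1, 2, 0).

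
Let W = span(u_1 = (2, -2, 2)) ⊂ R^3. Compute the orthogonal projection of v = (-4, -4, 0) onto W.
proj_W(v) = (0, 0, 0)

Set up U = [u_1 | ... | u_1] ∈ R^(3×1). The projector onto W = col(U) is P = U (U^T U)^(-1) U^T.
Compute U^T U =
  [12],
and U^T v = (0).
Solve U^T U · c = U^T v for the coefficients: c = (0). The projection is proj_W(v) = U c.
Check: (v - proj_W(v)) · u_1 = 0  (should be 0).
Result: proj_W(v) = (0, 0, 0).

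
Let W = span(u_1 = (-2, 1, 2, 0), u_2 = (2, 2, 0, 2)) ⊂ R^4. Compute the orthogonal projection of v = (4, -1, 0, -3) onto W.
proj_W(v) = (45/26, -18/13, -27/13, -9/26)

Set up U = [u_1 | ... | u_2] ∈ R^(4×2). The projector onto W = col(U) is P = U (U^T U)^(-1) U^T.
Compute U^T U =
  [9, -2]
  [-2, 12],
and U^T v = (-9, 0).
Solve U^T U · c = U^T v for the coefficients: c = (-27/26, -9/52). The projection is proj_W(v) = U c.
Check: (v - proj_W(v)) · u_1 = 0  (should be 0).
Check: (v - proj_W(v)) · u_2 = 0  (should be 0).
Result: proj_W(v) = (45/26, -18/13, -27/13, -9/26).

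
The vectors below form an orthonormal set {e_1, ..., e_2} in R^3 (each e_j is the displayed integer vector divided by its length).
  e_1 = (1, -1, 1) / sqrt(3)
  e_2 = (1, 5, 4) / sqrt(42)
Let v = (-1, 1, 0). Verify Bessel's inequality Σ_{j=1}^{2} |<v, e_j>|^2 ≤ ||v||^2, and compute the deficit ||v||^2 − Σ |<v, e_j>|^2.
Σ |<v, e_j>|^2 = 12/7; ||v||^2 = 2; deficit = 2/7

Write each e_j = u_j / sqrt(<u_j, u_j>) where u_j is the displayed integer vector. Then <v, e_j> = <v, u_j> / sqrt(<u_j, u_j>), so |<v, e_j>|^2 = <v, u_j>^2 / <u_j, u_j>.
Coefficients: <v, e_1> = -2/sqrt(3), <v, e_2> = 4/sqrt(42).
Square and sum: Σ |<v, e_j>|^2 = 12/7.
Compute ||v||^2 = v·v = 2.
Deficit = 2 − 12/7 = 2/7 ≥ 0, confirming Bessel's inequality. (The deficit equals ||v − Σ <v,e_j> e_j||^2, the squared distance from v to span{e_j}.)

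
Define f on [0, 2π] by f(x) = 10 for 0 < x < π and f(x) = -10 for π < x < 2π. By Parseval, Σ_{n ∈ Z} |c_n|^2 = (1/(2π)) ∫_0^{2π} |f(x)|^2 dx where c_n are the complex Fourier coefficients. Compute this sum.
Σ |c_n|^2 = 100

Parseval equates the L^2 energy of f (normalised by 1/(2π)) with the ℓ^2 sum of its Fourier coefficients: (1/(2π)) ∫_0^{2π} |f|^2 = Σ |c_n|^2.
Compute the left side: (1/(2π)) [∫_0^π 10^2 dx + ∫_π^{2π} (-10)^2 dx] = (1/(2π)) · (100π + 100π) = (100 + 100)/2 = 100.
So Σ_{n ∈ Z} |c_n|^2 = 100.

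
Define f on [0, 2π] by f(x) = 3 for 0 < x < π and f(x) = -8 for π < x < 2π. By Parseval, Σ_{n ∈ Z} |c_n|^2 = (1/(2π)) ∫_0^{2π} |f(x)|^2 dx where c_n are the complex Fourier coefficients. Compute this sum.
Σ |c_n|^2 = 73/2

Parseval equates the L^2 energy of f (normalised by 1/(2π)) with the ℓ^2 sum of its Fourier coefficients: (1/(2π)) ∫_0^{2π} |f|^2 = Σ |c_n|^2.
Compute the left side: (1/(2π)) [∫_0^π 3^2 dx + ∫_π^{2π} (-8)^2 dx] = (1/(2π)) · (9π + 64π) = (9 + 64)/2 = 73/2.
So Σ_{n ∈ Z} |c_n|^2 = 73/2.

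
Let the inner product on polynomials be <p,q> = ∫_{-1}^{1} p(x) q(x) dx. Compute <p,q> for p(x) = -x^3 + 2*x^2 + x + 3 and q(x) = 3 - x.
<p,q> = 326/15

Expand the product: p(x)·q(x) = x^4 - 5*x^3 + 5*x^2 + 9.
∫_{-1}^{1} of each monomial x^k gives [2/(k+1) if k even, 0 if k odd]. Integrating term-by-term (or equivalently evaluating the antiderivative F(x) = x^5/5 - 5*x^4/4 + 5*x^3/3 + 9*x at the endpoints):
  F(1) − F(−1) = 577/60 − (-727/60) = 326/15.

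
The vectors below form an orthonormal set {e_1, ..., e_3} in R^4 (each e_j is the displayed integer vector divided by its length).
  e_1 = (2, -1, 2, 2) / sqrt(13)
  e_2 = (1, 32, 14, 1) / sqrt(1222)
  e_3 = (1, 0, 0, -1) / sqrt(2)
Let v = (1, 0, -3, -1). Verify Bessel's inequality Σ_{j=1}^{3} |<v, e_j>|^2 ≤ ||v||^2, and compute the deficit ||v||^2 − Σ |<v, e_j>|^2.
Σ |<v, e_j>|^2 = 292/47; ||v||^2 = 11; deficit = 225/47

Write each e_j = u_j / sqrt(<u_j, u_j>) where u_j is the displayed integer vector. Then <v, e_j> = <v, u_j> / sqrt(<u_j, u_j>), so |<v, e_j>|^2 = <v, u_j>^2 / <u_j, u_j>.
Coefficients: <v, e_1> = -6/sqrt(13), <v, e_2> = -42/sqrt(1222), <v, e_3> = 2/sqrt(2).
Square and sum: Σ |<v, e_j>|^2 = 292/47.
Compute ||v||^2 = v·v = 11.
Deficit = 11 − 292/47 = 225/47 ≥ 0, confirming Bessel's inequality. (The deficit equals ||v − Σ <v,e_j> e_j||^2, the squared distance from v to span{e_j}.)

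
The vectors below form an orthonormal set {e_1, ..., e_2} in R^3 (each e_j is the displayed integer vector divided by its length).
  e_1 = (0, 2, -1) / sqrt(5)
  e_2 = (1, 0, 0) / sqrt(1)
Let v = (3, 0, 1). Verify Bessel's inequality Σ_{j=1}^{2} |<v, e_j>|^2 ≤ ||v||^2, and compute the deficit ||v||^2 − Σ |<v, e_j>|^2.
Σ |<v, e_j>|^2 = 46/5; ||v||^2 = 10; deficit = 4/5

Write each e_j = u_j / sqrt(<u_j, u_j>) where u_j is the displayed integer vector. Then <v, e_j> = <v, u_j> / sqrt(<u_j, u_j>), so |<v, e_j>|^2 = <v, u_j>^2 / <u_j, u_j>.
Coefficients: <v, e_1> = -1/sqrt(5), <v, e_2> = 3/sqrt(1).
Square and sum: Σ |<v, e_j>|^2 = 46/5.
Compute ||v||^2 = v·v = 10.
Deficit = 10 − 46/5 = 4/5 ≥ 0, confirming Bessel's inequality. (The deficit equals ||v − Σ <v,e_j> e_j||^2, the squared distance from v to span{e_j}.)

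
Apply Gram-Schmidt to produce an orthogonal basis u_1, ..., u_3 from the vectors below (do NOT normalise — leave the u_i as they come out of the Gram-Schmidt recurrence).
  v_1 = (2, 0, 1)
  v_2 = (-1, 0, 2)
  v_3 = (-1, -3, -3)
Orthogonal basis:
  u_1 = (2, 0, 1)
  u_2 = (-1, 0, 2)
  u_3 = (0, -3, 0)

Apply the Gram-Schmidt recurrence
  u_1 = v_1
  u_i = v_i − Σ_{j<i} ((v_i · u_j) / (u_j · u_j)) · u_j.

Step by step this gives:
  u_1 = (2, 0, 1)
  u_2 = (-1, 0, 2)
  u_3 = (0, -3, 0)

Orthogonality check:
  u_2 · u_1 = 0 (should be 0)
  u_3 · u_1 = 0 (should be 0)
  u_3 · u_2 = 0 (should be 0)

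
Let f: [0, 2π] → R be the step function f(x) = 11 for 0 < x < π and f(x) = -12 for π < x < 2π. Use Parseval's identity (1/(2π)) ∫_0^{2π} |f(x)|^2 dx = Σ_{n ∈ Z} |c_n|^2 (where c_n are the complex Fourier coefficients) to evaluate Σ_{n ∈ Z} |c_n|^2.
Σ |c_n|^2 = 265/2

Parseval equates the L^2 energy of f (normalised by 1/(2π)) with the ℓ^2 sum of its Fourier coefficients: (1/(2π)) ∫_0^{2π} |f|^2 = Σ |c_n|^2.
Compute the left side: (1/(2π)) [∫_0^π 11^2 dx + ∫_π^{2π} (-12)^2 dx] = (1/(2π)) · (121π + 144π) = (121 + 144)/2 = 265/2.
So Σ_{n ∈ Z} |c_n|^2 = 265/2.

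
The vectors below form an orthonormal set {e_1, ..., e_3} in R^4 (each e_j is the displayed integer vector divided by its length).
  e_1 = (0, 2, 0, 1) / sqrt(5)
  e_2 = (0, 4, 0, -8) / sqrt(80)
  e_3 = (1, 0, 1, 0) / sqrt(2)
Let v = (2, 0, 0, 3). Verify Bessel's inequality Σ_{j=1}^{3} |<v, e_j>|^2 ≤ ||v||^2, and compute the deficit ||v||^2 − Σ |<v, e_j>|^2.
Σ |<v, e_j>|^2 = 11; ||v||^2 = 13; deficit = 2

Write each e_j = u_j / sqrt(<u_j, u_j>) where u_j is the displayed integer vector. Then <v, e_j> = <v, u_j> / sqrt(<u_j, u_j>), so |<v, e_j>|^2 = <v, u_j>^2 / <u_j, u_j>.
Coefficients: <v, e_1> = 3/sqrt(5), <v, e_2> = -24/sqrt(80), <v, e_3> = 2/sqrt(2).
Square and sum: Σ |<v, e_j>|^2 = 11.
Compute ||v||^2 = v·v = 13.
Deficit = 13 − 11 = 2 ≥ 0, confirming Bessel's inequality. (The deficit equals ||v − Σ <v,e_j> e_j||^2, the squared distance from v to span{e_j}.)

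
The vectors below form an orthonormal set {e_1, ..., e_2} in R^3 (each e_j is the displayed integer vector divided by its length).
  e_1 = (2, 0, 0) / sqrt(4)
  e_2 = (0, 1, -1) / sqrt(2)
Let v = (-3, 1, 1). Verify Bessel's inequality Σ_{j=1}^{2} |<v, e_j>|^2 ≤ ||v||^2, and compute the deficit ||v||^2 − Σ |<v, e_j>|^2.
Σ |<v, e_j>|^2 = 9; ||v||^2 = 11; deficit = 2

Write each e_j = u_j / sqrt(<u_j, u_j>) where u_j is the displayed integer vector. Then <v, e_j> = <v, u_j> / sqrt(<u_j, u_j>), so |<v, e_j>|^2 = <v, u_j>^2 / <u_j, u_j>.
Coefficients: <v, e_1> = -6/sqrt(4), <v, e_2> = 0/sqrt(2).
Square and sum: Σ |<v, e_j>|^2 = 9.
Compute ||v||^2 = v·v = 11.
Deficit = 11 − 9 = 2 ≥ 0, confirming Bessel's inequality. (The deficit equals ||v − Σ <v,e_j> e_j||^2, the squared distance from v to span{e_j}.)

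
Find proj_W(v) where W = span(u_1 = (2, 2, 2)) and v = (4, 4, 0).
proj_W(v) = (8/3, 8/3, 8/3)

Set up U = [u_1 | ... | u_1] ∈ R^(3×1). The projector onto W = col(U) is P = U (U^T U)^(-1) U^T.
Compute U^T U =
  [12],
and U^T v = (16).
Solve U^T U · c = U^T v for the coefficients: c = (4/3). The projection is proj_W(v) = U c.
Check: (v - proj_W(v)) · u_1 = 0  (should be 0).
Result: proj_W(v) = (8/3, 8/3, 8/3).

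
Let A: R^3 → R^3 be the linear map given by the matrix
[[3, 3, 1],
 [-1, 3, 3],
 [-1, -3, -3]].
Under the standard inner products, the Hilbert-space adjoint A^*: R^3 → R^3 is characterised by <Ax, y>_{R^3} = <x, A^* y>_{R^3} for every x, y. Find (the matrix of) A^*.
A^* = A^T =
[[3, -1, -1],
 [3, 3, -3],
 [1, 3, -3]]

For real matrices with standard dot products, the defining identity <Ax, y> = <x, A^* y> gives (Ax)^T y = x^T (A^*) y, i.e. x^T A^T y = x^T (A^*) y. Since this holds for all x, y, we must have A^* = A^T. Therefore
A^* =
[[3, -1, -1],
 [3, 3, -3],
 [1, 3, -3]].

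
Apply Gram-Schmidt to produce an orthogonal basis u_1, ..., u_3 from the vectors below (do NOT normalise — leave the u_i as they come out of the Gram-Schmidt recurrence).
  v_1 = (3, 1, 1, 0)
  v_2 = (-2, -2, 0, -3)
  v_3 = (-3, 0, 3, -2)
Orthogonal basis:
  u_1 = (3, 1, 1, 0)
  u_2 = (2/11, -14/11, 8/11, -3)
  u_3 = (-61/41, 58/41, 125/41, 2/41)

Apply the Gram-Schmidt recurrence
  u_1 = v_1
  u_i = v_i − Σ_{j<i} ((v_i · u_j) / (u_j · u_j)) · u_j.

Step by step this gives:
  u_1 = (3, 1, 1, 0)
  u_2 = (2/11, -14/11, 8/11, -3)
  u_3 = (-61/41, 58/41, 125/41, 2/41)

Orthogonality check:
  u_2 · u_1 = 0 (should be 0)
  u_3 · u_1 = 0 (should be 0)
  u_3 · u_2 = 0 (should be 0)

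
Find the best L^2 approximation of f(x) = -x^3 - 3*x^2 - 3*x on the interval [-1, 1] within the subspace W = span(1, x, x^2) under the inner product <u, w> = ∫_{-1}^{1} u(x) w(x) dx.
g(x) = -3*x^2 - 18*x/5

The best approximation g ∈ W is the orthogonal projection of f onto W. Writing g = a_0 + a_1 x + a_2 x^2, the coefficients solve the normal equations G · a = b where
  G_{ij} = <φ_i, φ_j> and b_i = <f, φ_i>, with φ_0 = 1, φ_1 = x, φ_2 = x^2.
G =
  [2, 0, 2/3]
  [0, 2/3, 0]
  [2/3, 0, 2/5],
b = (-2, -12/5, -6/5).
Solving gives a_0 = 0, a_1 = -18/5, a_2 = -3, so
  g(x) = -3*x^2 - 18*x/5.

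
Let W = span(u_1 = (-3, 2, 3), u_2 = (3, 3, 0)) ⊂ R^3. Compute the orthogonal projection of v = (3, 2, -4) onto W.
proj_W(v) = (180/43, 35/43, -87/43)

Set up U = [u_1 | ... | u_2] ∈ R^(3×2). The projector onto W = col(U) is P = U (U^T U)^(-1) U^T.
Compute U^T U =
  [22, -3]
  [-3, 18],
and U^T v = (-17, 15).
Solve U^T U · c = U^T v for the coefficients: c = (-29/43, 31/43). The projection is proj_W(v) = U c.
Check: (v - proj_W(v)) · u_1 = 0  (should be 0).
Check: (v - proj_W(v)) · u_2 = 0  (should be 0).
Result: proj_W(v) = (180/43, 35/43, -87/43).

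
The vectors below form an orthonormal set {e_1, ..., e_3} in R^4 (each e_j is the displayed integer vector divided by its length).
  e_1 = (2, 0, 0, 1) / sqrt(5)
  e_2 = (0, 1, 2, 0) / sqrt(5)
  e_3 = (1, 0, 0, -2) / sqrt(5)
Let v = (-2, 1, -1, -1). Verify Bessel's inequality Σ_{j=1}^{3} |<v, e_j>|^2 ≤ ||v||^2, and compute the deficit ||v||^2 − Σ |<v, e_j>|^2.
Σ |<v, e_j>|^2 = 26/5; ||v||^2 = 7; deficit = 9/5

Write each e_j = u_j / sqrt(<u_j, u_j>) where u_j is the displayed integer vector. Then <v, e_j> = <v, u_j> / sqrt(<u_j, u_j>), so |<v, e_j>|^2 = <v, u_j>^2 / <u_j, u_j>.
Coefficients: <v, e_1> = -5/sqrt(5), <v, e_2> = -1/sqrt(5), <v, e_3> = 0/sqrt(5).
Square and sum: Σ |<v, e_j>|^2 = 26/5.
Compute ||v||^2 = v·v = 7.
Deficit = 7 − 26/5 = 9/5 ≥ 0, confirming Bessel's inequality. (The deficit equals ||v − Σ <v,e_j> e_j||^2, the squared distance from v to span{e_j}.)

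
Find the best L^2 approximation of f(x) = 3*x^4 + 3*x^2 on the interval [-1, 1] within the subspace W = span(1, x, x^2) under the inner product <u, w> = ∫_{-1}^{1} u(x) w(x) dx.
g(x) = 39*x^2/7 - 9/35

The best approximation g ∈ W is the orthogonal projection of f onto W. Writing g = a_0 + a_1 x + a_2 x^2, the coefficients solve the normal equations G · a = b where
  G_{ij} = <φ_i, φ_j> and b_i = <f, φ_i>, with φ_0 = 1, φ_1 = x, φ_2 = x^2.
G =
  [2, 0, 2/3]
  [0, 2/3, 0]
  [2/3, 0, 2/5],
b = (16/5, 0, 72/35).
Solving gives a_0 = -9/35, a_1 = 0, a_2 = 39/7, so
  g(x) = 39*x^2/7 - 9/35.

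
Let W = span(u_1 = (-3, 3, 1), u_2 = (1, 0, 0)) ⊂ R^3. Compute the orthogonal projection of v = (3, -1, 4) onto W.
proj_W(v) = (3, 3/10, 1/10)

Set up U = [u_1 | ... | u_2] ∈ R^(3×2). The projector onto W = col(U) is P = U (U^T U)^(-1) U^T.
Compute U^T U =
  [19, -3]
  [-3, 1],
and U^T v = (-8, 3).
Solve U^T U · c = U^T v for the coefficients: c = (1/10, 33/10). The projection is proj_W(v) = U c.
Check: (v - proj_W(v)) · u_1 = 0  (should be 0).
Check: (v - proj_W(v)) · u_2 = 0  (should be 0).
Result: proj_W(v) = (3, 3/10, 1/10).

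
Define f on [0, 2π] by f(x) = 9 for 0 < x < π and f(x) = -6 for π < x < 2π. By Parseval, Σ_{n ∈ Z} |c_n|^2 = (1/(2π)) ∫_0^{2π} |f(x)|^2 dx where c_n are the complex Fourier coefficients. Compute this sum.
Σ |c_n|^2 = 117/2

Parseval equates the L^2 energy of f (normalised by 1/(2π)) with the ℓ^2 sum of its Fourier coefficients: (1/(2π)) ∫_0^{2π} |f|^2 = Σ |c_n|^2.
Compute the left side: (1/(2π)) [∫_0^π 9^2 dx + ∫_π^{2π} (-6)^2 dx] = (1/(2π)) · (81π + 36π) = (81 + 36)/2 = 117/2.
So Σ_{n ∈ Z} |c_n|^2 = 117/2.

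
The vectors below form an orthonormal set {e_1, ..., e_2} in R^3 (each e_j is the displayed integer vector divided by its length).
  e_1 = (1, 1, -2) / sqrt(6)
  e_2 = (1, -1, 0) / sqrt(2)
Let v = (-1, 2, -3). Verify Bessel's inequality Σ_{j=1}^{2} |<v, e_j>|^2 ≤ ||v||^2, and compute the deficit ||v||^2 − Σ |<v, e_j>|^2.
Σ |<v, e_j>|^2 = 38/3; ||v||^2 = 14; deficit = 4/3

Write each e_j = u_j / sqrt(<u_j, u_j>) where u_j is the displayed integer vector. Then <v, e_j> = <v, u_j> / sqrt(<u_j, u_j>), so |<v, e_j>|^2 = <v, u_j>^2 / <u_j, u_j>.
Coefficients: <v, e_1> = 7/sqrt(6), <v, e_2> = -3/sqrt(2).
Square and sum: Σ |<v, e_j>|^2 = 38/3.
Compute ||v||^2 = v·v = 14.
Deficit = 14 − 38/3 = 4/3 ≥ 0, confirming Bessel's inequality. (The deficit equals ||v − Σ <v,e_j> e_j||^2, the squared distance from v to span{e_j}.)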